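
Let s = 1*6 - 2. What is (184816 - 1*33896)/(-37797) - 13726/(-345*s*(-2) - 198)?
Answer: -50303259/5379773 ≈ -9.3504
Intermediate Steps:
s = 4 (s = 6 - 2 = 4)
(184816 - 1*33896)/(-37797) - 13726/(-345*s*(-2) - 198) = (184816 - 1*33896)/(-37797) - 13726/(-1380*(-2) - 198) = (184816 - 33896)*(-1/37797) - 13726/(-345*(-8) - 198) = 150920*(-1/37797) - 13726/(2760 - 198) = -150920/37797 - 13726/2562 = -150920/37797 - 13726*1/2562 = -150920/37797 - 6863/1281 = -50303259/5379773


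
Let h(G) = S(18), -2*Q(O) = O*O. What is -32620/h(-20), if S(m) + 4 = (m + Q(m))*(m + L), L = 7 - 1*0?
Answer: 8155/901 ≈ 9.0511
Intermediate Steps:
Q(O) = -O**2/2 (Q(O) = -O*O/2 = -O**2/2)
L = 7 (L = 7 + 0 = 7)
S(m) = -4 + (7 + m)*(m - m**2/2) (S(m) = -4 + (m - m**2/2)*(m + 7) = -4 + (m - m**2/2)*(7 + m) = -4 + (7 + m)*(m - m**2/2))
h(G) = -3604 (h(G) = -4 + 7*18 - 5/2*18**2 - 1/2*18**3 = -4 + 126 - 5/2*324 - 1/2*5832 = -4 + 126 - 810 - 2916 = -3604)
-32620/h(-20) = -32620/(-3604) = -32620*(-1/3604) = 8155/901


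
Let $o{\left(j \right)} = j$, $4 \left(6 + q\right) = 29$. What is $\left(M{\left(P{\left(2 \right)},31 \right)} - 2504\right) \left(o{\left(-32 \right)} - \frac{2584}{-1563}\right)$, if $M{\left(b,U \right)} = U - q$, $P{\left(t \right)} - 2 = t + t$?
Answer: $\frac{39119542}{521} \approx 75086.0$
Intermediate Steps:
$q = \frac{5}{4}$ ($q = -6 + \frac{1}{4} \cdot 29 = -6 + \frac{29}{4} = \frac{5}{4} \approx 1.25$)
$P{\left(t \right)} = 2 + 2 t$ ($P{\left(t \right)} = 2 + \left(t + t\right) = 2 + 2 t$)
$M{\left(b,U \right)} = - \frac{5}{4} + U$ ($M{\left(b,U \right)} = U - \frac{5}{4} = - \frac{5}{4} + U$)
$\left(M{\left(P{\left(2 \right)},31 \right)} - 2504\right) \left(o{\left(-32 \right)} - \frac{2584}{-1563}\right) = \left(\left(- \frac{5}{4} + 31\right) - 2504\right) \left(-32 - \frac{2584}{-1563}\right) = \left(\frac{119}{4} - 2504\right) \left(-32 - - \frac{2584}{1563}\right) = - \frac{9897 \left(-32 + \frac{2584}{1563}\right)}{4} = \left(- \frac{9897}{4}\right) \left(- \frac{47432}{1563}\right) = \frac{39119542}{521}$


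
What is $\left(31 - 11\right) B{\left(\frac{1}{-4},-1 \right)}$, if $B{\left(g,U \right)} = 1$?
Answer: $20$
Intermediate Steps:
$\left(31 - 11\right) B{\left(\frac{1}{-4},-1 \right)} = \left(31 - 11\right) 1 = 20 \cdot 1 = 20$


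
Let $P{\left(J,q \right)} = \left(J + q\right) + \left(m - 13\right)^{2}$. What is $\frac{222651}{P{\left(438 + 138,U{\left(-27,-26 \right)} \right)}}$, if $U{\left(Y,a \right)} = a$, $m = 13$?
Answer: $\frac{20241}{50} \approx 404.82$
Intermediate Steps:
$P{\left(J,q \right)} = J + q$ ($P{\left(J,q \right)} = \left(J + q\right) + \left(13 - 13\right)^{2} = \left(J + q\right) + 0^{2} = \left(J + q\right) + 0 = J + q$)
$\frac{222651}{P{\left(438 + 138,U{\left(-27,-26 \right)} \right)}} = \frac{222651}{\left(438 + 138\right) - 26} = \frac{222651}{576 - 26} = \frac{222651}{550} = 222651 \cdot \frac{1}{550} = \frac{20241}{50}$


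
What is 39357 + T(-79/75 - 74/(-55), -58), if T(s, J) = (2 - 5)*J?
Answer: 39531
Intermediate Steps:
T(s, J) = -3*J
39357 + T(-79/75 - 74/(-55), -58) = 39357 - 3*(-58) = 39357 + 174 = 39531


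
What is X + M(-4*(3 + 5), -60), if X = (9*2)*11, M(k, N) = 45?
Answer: 243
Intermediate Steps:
X = 198 (X = 18*11 = 198)
X + M(-4*(3 + 5), -60) = 198 + 45 = 243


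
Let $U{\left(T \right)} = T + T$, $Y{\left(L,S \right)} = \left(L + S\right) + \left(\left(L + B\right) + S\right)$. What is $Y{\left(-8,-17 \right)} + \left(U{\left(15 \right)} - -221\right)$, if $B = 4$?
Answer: $205$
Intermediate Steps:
$Y{\left(L,S \right)} = 4 + 2 L + 2 S$ ($Y{\left(L,S \right)} = \left(L + S\right) + \left(\left(L + 4\right) + S\right) = \left(L + S\right) + \left(\left(4 + L\right) + S\right) = \left(L + S\right) + \left(4 + L + S\right) = 4 + 2 L + 2 S$)
$U{\left(T \right)} = 2 T$
$Y{\left(-8,-17 \right)} + \left(U{\left(15 \right)} - -221\right) = \left(4 + 2 \left(-8\right) + 2 \left(-17\right)\right) + \left(2 \cdot 15 - -221\right) = \left(4 - 16 - 34\right) + \left(30 + 221\right) = -46 + 251 = 205$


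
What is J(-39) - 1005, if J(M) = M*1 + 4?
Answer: -1040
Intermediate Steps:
J(M) = 4 + M (J(M) = M + 4 = 4 + M)
J(-39) - 1005 = (4 - 39) - 1005 = -35 - 1005 = -1040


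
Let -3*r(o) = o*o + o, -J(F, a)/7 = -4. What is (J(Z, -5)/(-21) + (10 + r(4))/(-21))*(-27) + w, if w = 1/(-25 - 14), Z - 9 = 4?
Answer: 10991/273 ≈ 40.260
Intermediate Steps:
Z = 13 (Z = 9 + 4 = 13)
J(F, a) = 28 (J(F, a) = -7*(-4) = 28)
w = -1/39 (w = 1/(-39) = -1/39 ≈ -0.025641)
r(o) = -o/3 - o²/3 (r(o) = -(o*o + o)/3 = -(o² + o)/3 = -(o + o²)/3 = -o/3 - o²/3)
(J(Z, -5)/(-21) + (10 + r(4))/(-21))*(-27) + w = (28/(-21) + (10 - ⅓*4*(1 + 4))/(-21))*(-27) - 1/39 = (28*(-1/21) + (10 - ⅓*4*5)*(-1/21))*(-27) - 1/39 = (-4/3 + (10 - 20/3)*(-1/21))*(-27) - 1/39 = (-4/3 + (10/3)*(-1/21))*(-27) - 1/39 = (-4/3 - 10/63)*(-27) - 1/39 = -94/63*(-27) - 1/39 = 282/7 - 1/39 = 10991/273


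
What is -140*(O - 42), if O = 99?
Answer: -7980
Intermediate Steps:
-140*(O - 42) = -140*(99 - 42) = -140*57 = -7980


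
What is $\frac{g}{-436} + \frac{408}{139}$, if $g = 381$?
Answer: $\frac{124929}{60604} \approx 2.0614$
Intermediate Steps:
$\frac{g}{-436} + \frac{408}{139} = \frac{381}{-436} + \frac{408}{139} = 381 \left(- \frac{1}{436}\right) + 408 \cdot \frac{1}{139} = - \frac{381}{436} + \frac{408}{139} = \frac{124929}{60604}$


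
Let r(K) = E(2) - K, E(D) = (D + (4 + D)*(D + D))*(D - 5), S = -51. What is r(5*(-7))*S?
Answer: 2193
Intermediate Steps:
E(D) = (-5 + D)*(D + 2*D*(4 + D)) (E(D) = (D + (4 + D)*(2*D))*(-5 + D) = (D + 2*D*(4 + D))*(-5 + D) = (-5 + D)*(D + 2*D*(4 + D)))
r(K) = -78 - K (r(K) = 2*(-45 - 1*2 + 2*2²) - K = 2*(-45 - 2 + 2*4) - K = 2*(-45 - 2 + 8) - K = 2*(-39) - K = -78 - K)
r(5*(-7))*S = (-78 - 5*(-7))*(-51) = (-78 - 1*(-35))*(-51) = (-78 + 35)*(-51) = -43*(-51) = 2193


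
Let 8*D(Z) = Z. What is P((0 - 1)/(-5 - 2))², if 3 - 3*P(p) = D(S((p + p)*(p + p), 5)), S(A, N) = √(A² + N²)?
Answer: (1176 - √60041)²/1382976 ≈ 0.62669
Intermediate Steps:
D(Z) = Z/8
P(p) = 1 - √(25 + 16*p⁴)/24 (P(p) = 1 - √(((p + p)*(p + p))² + 5²)/24 = 1 - √(((2*p)*(2*p))² + 25)/24 = 1 - √((4*p²)² + 25)/24 = 1 - √(16*p⁴ + 25)/24 = 1 - √(25 + 16*p⁴)/24)
P((0 - 1)/(-5 - 2))² = (1 - √(25 + 16*((0 - 1)/(-5 - 2))⁴)/24)² = (1 - √(25 + 16*(-1/(-7))⁴)/24)² = (1 - √(25 + 16*(-1*(-⅐))⁴)/24)² = (1 - √(25 + 16*(⅐)⁴)/24)² = (1 - √(25 + 16*(1/2401))/24)² = (1 - √(25 + 16/2401)/24)² = (1 - √60041/1176)²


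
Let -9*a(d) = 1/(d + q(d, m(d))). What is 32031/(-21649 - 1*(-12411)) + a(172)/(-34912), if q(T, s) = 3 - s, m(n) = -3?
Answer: -895731279253/258336161856 ≈ -3.4673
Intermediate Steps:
a(d) = -1/(9*(6 + d)) (a(d) = -1/(9*(d + (3 - 1*(-3)))) = -1/(9*(d + (3 + 3))) = -1/(9*(d + 6)) = -1/(9*(6 + d)))
32031/(-21649 - 1*(-12411)) + a(172)/(-34912) = 32031/(-21649 - 1*(-12411)) - 1/(54 + 9*172)/(-34912) = 32031/(-21649 + 12411) - 1/(54 + 1548)*(-1/34912) = 32031/(-9238) - 1/1602*(-1/34912) = 32031*(-1/9238) - 1*1/1602*(-1/34912) = -32031/9238 - 1/1602*(-1/34912) = -32031/9238 + 1/55929024 = -895731279253/258336161856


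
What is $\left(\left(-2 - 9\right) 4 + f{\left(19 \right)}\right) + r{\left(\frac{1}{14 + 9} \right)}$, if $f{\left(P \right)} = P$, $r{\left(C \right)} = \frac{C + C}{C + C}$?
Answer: $-24$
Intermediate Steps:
$r{\left(C \right)} = 1$ ($r{\left(C \right)} = \frac{2 C}{2 C} = 2 C \frac{1}{2 C} = 1$)
$\left(\left(-2 - 9\right) 4 + f{\left(19 \right)}\right) + r{\left(\frac{1}{14 + 9} \right)} = \left(\left(-2 - 9\right) 4 + 19\right) + 1 = \left(\left(-11\right) 4 + 19\right) + 1 = \left(-44 + 19\right) + 1 = -25 + 1 = -24$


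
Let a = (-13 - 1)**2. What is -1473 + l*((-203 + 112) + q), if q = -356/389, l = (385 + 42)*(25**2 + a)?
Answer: -12535096082/389 ≈ -3.2224e+7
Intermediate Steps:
a = 196 (a = (-14)**2 = 196)
l = 350567 (l = (385 + 42)*(25**2 + 196) = 427*(625 + 196) = 427*821 = 350567)
q = -356/389 (q = -356*1/389 = -356/389 ≈ -0.91517)
-1473 + l*((-203 + 112) + q) = -1473 + 350567*((-203 + 112) - 356/389) = -1473 + 350567*(-91 - 356/389) = -1473 + 350567*(-35755/389) = -1473 - 12534523085/389 = -12535096082/389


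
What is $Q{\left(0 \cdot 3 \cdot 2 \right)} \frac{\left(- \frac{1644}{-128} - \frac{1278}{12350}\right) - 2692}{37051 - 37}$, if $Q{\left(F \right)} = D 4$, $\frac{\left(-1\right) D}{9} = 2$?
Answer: $\frac{1588265169}{304748600} \approx 5.2117$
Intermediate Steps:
$D = -18$ ($D = \left(-9\right) 2 = -18$)
$Q{\left(F \right)} = -72$ ($Q{\left(F \right)} = \left(-18\right) 4 = -72$)
$Q{\left(0 \cdot 3 \cdot 2 \right)} \frac{\left(- \frac{1644}{-128} - \frac{1278}{12350}\right) - 2692}{37051 - 37} = - 72 \frac{\left(- \frac{1644}{-128} - \frac{1278}{12350}\right) - 2692}{37051 - 37} = - 72 \frac{\left(\left(-1644\right) \left(- \frac{1}{128}\right) - \frac{639}{6175}\right) - 2692}{37014} = - 72 \left(\left(\frac{411}{32} - \frac{639}{6175}\right) - 2692\right) \frac{1}{37014} = - 72 \left(\frac{2517477}{197600} - 2692\right) \frac{1}{37014} = - 72 \left(\left(- \frac{529421723}{197600}\right) \frac{1}{37014}\right) = \left(-72\right) \left(- \frac{529421723}{7313966400}\right) = \frac{1588265169}{304748600}$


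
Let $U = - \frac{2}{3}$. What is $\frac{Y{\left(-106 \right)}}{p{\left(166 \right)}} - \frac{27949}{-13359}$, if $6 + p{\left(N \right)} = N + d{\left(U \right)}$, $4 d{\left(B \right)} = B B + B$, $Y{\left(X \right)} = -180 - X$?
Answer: $\frac{62670983}{38460561} \approx 1.6295$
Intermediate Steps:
$U = - \frac{2}{3}$ ($U = \left(-2\right) \frac{1}{3} = - \frac{2}{3} \approx -0.66667$)
$d{\left(B \right)} = \frac{B}{4} + \frac{B^{2}}{4}$ ($d{\left(B \right)} = \frac{B B + B}{4} = \frac{B^{2} + B}{4} = \frac{B + B^{2}}{4} = \frac{B}{4} + \frac{B^{2}}{4}$)
$p{\left(N \right)} = - \frac{109}{18} + N$ ($p{\left(N \right)} = -6 + \left(N + \frac{1}{4} \left(- \frac{2}{3}\right) \left(1 - \frac{2}{3}\right)\right) = -6 + \left(N + \frac{1}{4} \left(- \frac{2}{3}\right) \frac{1}{3}\right) = -6 + \left(N - \frac{1}{18}\right) = -6 + \left(- \frac{1}{18} + N\right) = - \frac{109}{18} + N$)
$\frac{Y{\left(-106 \right)}}{p{\left(166 \right)}} - \frac{27949}{-13359} = \frac{-180 - -106}{- \frac{109}{18} + 166} - \frac{27949}{-13359} = \frac{-180 + 106}{\frac{2879}{18}} - - \frac{27949}{13359} = \left(-74\right) \frac{18}{2879} + \frac{27949}{13359} = - \frac{1332}{2879} + \frac{27949}{13359} = \frac{62670983}{38460561}$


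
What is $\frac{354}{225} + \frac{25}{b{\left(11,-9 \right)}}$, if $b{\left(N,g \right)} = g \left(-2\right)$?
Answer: $\frac{1333}{450} \approx 2.9622$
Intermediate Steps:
$b{\left(N,g \right)} = - 2 g$
$\frac{354}{225} + \frac{25}{b{\left(11,-9 \right)}} = \frac{354}{225} + \frac{25}{\left(-2\right) \left(-9\right)} = 354 \cdot \frac{1}{225} + \frac{25}{18} = \frac{118}{75} + 25 \cdot \frac{1}{18} = \frac{118}{75} + \frac{25}{18} = \frac{1333}{450}$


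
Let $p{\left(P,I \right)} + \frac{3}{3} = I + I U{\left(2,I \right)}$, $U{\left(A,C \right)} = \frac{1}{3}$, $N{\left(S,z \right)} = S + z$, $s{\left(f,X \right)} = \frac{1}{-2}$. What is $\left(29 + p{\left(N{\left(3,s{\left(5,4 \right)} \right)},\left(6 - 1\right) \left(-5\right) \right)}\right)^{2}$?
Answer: $\frac{256}{9} \approx 28.444$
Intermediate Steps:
$s{\left(f,X \right)} = - \frac{1}{2}$
$U{\left(A,C \right)} = \frac{1}{3}$
$p{\left(P,I \right)} = -1 + \frac{4 I}{3}$ ($p{\left(P,I \right)} = -1 + \left(I + I \frac{1}{3}\right) = -1 + \left(I + \frac{I}{3}\right) = -1 + \frac{4 I}{3}$)
$\left(29 + p{\left(N{\left(3,s{\left(5,4 \right)} \right)},\left(6 - 1\right) \left(-5\right) \right)}\right)^{2} = \left(29 + \left(-1 + \frac{4 \left(6 - 1\right) \left(-5\right)}{3}\right)\right)^{2} = \left(29 + \left(-1 + \frac{4 \cdot 5 \left(-5\right)}{3}\right)\right)^{2} = \left(29 + \left(-1 + \frac{4}{3} \left(-25\right)\right)\right)^{2} = \left(29 - \frac{103}{3}\right)^{2} = \left(- \frac{16}{3}\right)^{2} = \frac{256}{9}$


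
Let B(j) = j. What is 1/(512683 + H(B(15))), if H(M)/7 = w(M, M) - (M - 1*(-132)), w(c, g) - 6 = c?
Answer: 1/511801 ≈ 1.9539e-6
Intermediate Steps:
w(c, g) = 6 + c
H(M) = -882 (H(M) = 7*((6 + M) - (M - 1*(-132))) = 7*((6 + M) - (M + 132)) = 7*((6 + M) - (132 + M)) = 7*((6 + M) + (-132 - M)) = 7*(-126) = -882)
1/(512683 + H(B(15))) = 1/(512683 - 882) = 1/511801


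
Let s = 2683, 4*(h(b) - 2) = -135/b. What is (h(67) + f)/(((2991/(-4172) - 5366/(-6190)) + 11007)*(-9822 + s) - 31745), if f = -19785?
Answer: 17115238880215/68009163509117643 ≈ 0.00025166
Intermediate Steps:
h(b) = 2 - 135/(4*b) (h(b) = 2 + (-135/b)/4 = 2 - 135/(4*b))
(h(67) + f)/(((2991/(-4172) - 5366/(-6190)) + 11007)*(-9822 + s) - 31745) = ((2 - 135/4/67) - 19785)/(((2991/(-4172) - 5366/(-6190)) + 11007)*(-9822 + 2683) - 31745) = ((2 - 135/4*1/67) - 19785)/(((2991*(-1/4172) - 5366*(-1/6190)) + 11007)*(-7139) - 31745) = ((2 - 135/268) - 19785)/(((-2991/4172 + 2683/3095) + 11007)*(-7139) - 31745) = (401/268 - 19785)/((1936331/12912340 + 11007)*(-7139) - 31745) = -5301979/(268*((142128062711/12912340)*(-7139) - 31745)) = -5301979/(268*(-1014652239693829/12912340 - 31745)) = -5301979/(268*(-1015062141927129/12912340)) = -5301979/268*(-12912340/1015062141927129) = 17115238880215/68009163509117643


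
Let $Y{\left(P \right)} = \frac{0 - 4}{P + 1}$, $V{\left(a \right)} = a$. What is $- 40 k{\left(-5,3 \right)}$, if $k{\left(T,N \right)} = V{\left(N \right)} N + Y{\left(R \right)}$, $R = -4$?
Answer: $- \frac{1240}{3} \approx -413.33$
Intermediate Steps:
$Y{\left(P \right)} = - \frac{4}{1 + P}$
$k{\left(T,N \right)} = \frac{4}{3} + N^{2}$ ($k{\left(T,N \right)} = N N - \frac{4}{1 - 4} = N^{2} - \frac{4}{-3} = N^{2} - - \frac{4}{3} = N^{2} + \frac{4}{3} = \frac{4}{3} + N^{2}$)
$- 40 k{\left(-5,3 \right)} = - 40 \left(\frac{4}{3} + 3^{2}\right) = - 40 \left(\frac{4}{3} + 9\right) = \left(-40\right) \frac{31}{3} = - \frac{1240}{3}$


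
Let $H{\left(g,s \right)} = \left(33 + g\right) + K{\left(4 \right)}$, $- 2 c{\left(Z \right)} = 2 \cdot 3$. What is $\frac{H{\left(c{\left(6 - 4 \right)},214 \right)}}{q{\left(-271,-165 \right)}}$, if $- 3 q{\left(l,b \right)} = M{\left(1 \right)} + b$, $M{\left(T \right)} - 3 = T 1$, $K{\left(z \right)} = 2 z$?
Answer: $\frac{114}{161} \approx 0.70807$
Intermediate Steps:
$c{\left(Z \right)} = -3$ ($c{\left(Z \right)} = - \frac{2 \cdot 3}{2} = \left(- \frac{1}{2}\right) 6 = -3$)
$M{\left(T \right)} = 3 + T$ ($M{\left(T \right)} = 3 + T 1 = 3 + T$)
$H{\left(g,s \right)} = 41 + g$ ($H{\left(g,s \right)} = \left(33 + g\right) + 2 \cdot 4 = \left(33 + g\right) + 8 = 41 + g$)
$q{\left(l,b \right)} = - \frac{4}{3} - \frac{b}{3}$ ($q{\left(l,b \right)} = - \frac{\left(3 + 1\right) + b}{3} = - \frac{4 + b}{3} = - \frac{4}{3} - \frac{b}{3}$)
$\frac{H{\left(c{\left(6 - 4 \right)},214 \right)}}{q{\left(-271,-165 \right)}} = \frac{41 - 3}{- \frac{4}{3} - -55} = \frac{38}{- \frac{4}{3} + 55} = \frac{38}{\frac{161}{3}} = 38 \cdot \frac{3}{161} = \frac{114}{161}$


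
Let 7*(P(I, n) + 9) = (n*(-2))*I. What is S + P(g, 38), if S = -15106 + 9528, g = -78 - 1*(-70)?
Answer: -38501/7 ≈ -5500.1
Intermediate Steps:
g = -8 (g = -78 + 70 = -8)
P(I, n) = -9 - 2*I*n/7 (P(I, n) = -9 + ((n*(-2))*I)/7 = -9 + ((-2*n)*I)/7 = -9 + (-2*I*n)/7 = -9 - 2*I*n/7)
S = -5578
S + P(g, 38) = -5578 + (-9 - 2/7*(-8)*38) = -5578 + (-9 + 608/7) = -5578 + 545/7 = -38501/7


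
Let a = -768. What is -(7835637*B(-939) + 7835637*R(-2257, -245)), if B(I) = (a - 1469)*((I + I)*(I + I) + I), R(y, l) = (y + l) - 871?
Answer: 61803918582699306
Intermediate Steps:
R(y, l) = -871 + l + y (R(y, l) = (l + y) - 871 = -871 + l + y)
B(I) = -8948*I² - 2237*I (B(I) = (-768 - 1469)*((I + I)*(I + I) + I) = -2237*((2*I)*(2*I) + I) = -2237*(4*I² + I) = -2237*(I + 4*I²) = -8948*I² - 2237*I)
-(7835637*B(-939) + 7835637*R(-2257, -245)) = -7835637/(1/((-871 - 245 - 2257) - 2237*(-939)*(1 + 4*(-939)))) = -7835637/(1/(-3373 - 2237*(-939)*(1 - 3756))) = -7835637/(1/(-3373 - 2237*(-939)*(-3755))) = -7835637/(1/(-3373 - 7887538965)) = -7835637/(1/(-7887542338)) = -7835637/(-1/7887542338) = -7835637*(-7887542338) = 61803918582699306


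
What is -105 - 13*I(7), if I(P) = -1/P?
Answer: -722/7 ≈ -103.14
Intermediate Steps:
-105 - 13*I(7) = -105 - (-13)/7 = -105 - 13*(-⅐) = -105 + 13/7 = -722/7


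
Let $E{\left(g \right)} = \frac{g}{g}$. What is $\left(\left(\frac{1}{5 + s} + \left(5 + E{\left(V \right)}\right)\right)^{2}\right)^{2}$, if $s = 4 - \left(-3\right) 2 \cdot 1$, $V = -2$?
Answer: $\frac{68574961}{50625} \approx 1354.6$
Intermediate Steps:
$s = 10$ ($s = 4 - \left(-6\right) 1 = 4 - -6 = 4 + 6 = 10$)
$E{\left(g \right)} = 1$
$\left(\left(\frac{1}{5 + s} + \left(5 + E{\left(V \right)}\right)\right)^{2}\right)^{2} = \left(\left(\frac{1}{5 + 10} + \left(5 + 1\right)\right)^{2}\right)^{2} = \left(\left(\frac{1}{15} + 6\right)^{2}\right)^{2} = \left(\left(\frac{91}{15}\right)^{2}\right)^{2} = \left(\frac{8281}{225}\right)^{2} = \frac{68574961}{50625}$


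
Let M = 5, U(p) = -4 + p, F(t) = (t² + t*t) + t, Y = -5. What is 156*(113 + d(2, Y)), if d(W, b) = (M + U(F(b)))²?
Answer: 347724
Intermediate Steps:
F(t) = t + 2*t² (F(t) = (t² + t²) + t = 2*t² + t = t + 2*t²)
d(W, b) = (1 + b*(1 + 2*b))² (d(W, b) = (5 + (-4 + b*(1 + 2*b)))² = (1 + b*(1 + 2*b))²)
156*(113 + d(2, Y)) = 156*(113 + (1 - 5*(1 + 2*(-5)))²) = 156*(113 + (1 - 5*(1 - 10))²) = 156*(113 + (1 - 5*(-9))²) = 156*(113 + (1 + 45)²) = 156*(113 + 46²) = 156*(113 + 2116) = 156*2229 = 347724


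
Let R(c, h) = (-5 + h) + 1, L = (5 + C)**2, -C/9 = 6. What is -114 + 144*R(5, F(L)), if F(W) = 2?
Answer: -402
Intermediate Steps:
C = -54 (C = -9*6 = -54)
L = 2401 (L = (5 - 54)**2 = (-49)**2 = 2401)
R(c, h) = -4 + h
-114 + 144*R(5, F(L)) = -114 + 144*(-4 + 2) = -114 + 144*(-2) = -114 - 288 = -402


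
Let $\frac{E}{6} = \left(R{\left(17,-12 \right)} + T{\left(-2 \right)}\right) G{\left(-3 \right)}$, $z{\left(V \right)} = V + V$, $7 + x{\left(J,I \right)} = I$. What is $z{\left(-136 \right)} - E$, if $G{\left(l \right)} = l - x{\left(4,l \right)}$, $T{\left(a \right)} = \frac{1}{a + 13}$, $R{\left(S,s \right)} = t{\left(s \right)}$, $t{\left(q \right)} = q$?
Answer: $\frac{2510}{11} \approx 228.18$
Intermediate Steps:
$x{\left(J,I \right)} = -7 + I$
$R{\left(S,s \right)} = s$
$z{\left(V \right)} = 2 V$
$T{\left(a \right)} = \frac{1}{13 + a}$
$G{\left(l \right)} = 7$ ($G{\left(l \right)} = l - \left(-7 + l\right) = 7$)
$E = - \frac{5502}{11}$ ($E = 6 \left(-12 + \frac{1}{13 - 2}\right) 7 = 6 \left(-12 + \frac{1}{11}\right) 7 = 6 \left(\left(- \frac{131}{11}\right) 7\right) = 6 \left(- \frac{917}{11}\right) = - \frac{5502}{11} \approx -500.18$)
$z{\left(-136 \right)} - E = 2 \left(-136\right) - - \frac{5502}{11} = -272 + \frac{5502}{11} = \frac{2510}{11}$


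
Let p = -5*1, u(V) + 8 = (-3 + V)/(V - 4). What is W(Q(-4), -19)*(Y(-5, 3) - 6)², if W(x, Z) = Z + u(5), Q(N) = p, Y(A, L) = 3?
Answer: -225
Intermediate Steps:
u(V) = -8 + (-3 + V)/(-4 + V) (u(V) = -8 + (-3 + V)/(V - 4) = -8 + (-3 + V)/(-4 + V))
p = -5
Q(N) = -5
W(x, Z) = -6 + Z (W(x, Z) = Z + (29 - 7*5)/(-4 + 5) = Z + (29 - 35)/1 = Z + 1*(-6) = Z - 6 = -6 + Z)
W(Q(-4), -19)*(Y(-5, 3) - 6)² = (-6 - 19)*(3 - 6)² = -25*(-3)² = -25*9 = -225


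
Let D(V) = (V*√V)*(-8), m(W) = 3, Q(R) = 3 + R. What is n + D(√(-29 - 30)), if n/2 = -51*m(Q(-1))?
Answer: -306 - 8*59^(¾)*I^(3/2) ≈ -185.58 - 120.42*I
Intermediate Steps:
D(V) = -8*V^(3/2) (D(V) = V^(3/2)*(-8) = -8*V^(3/2))
n = -306 (n = 2*(-51*3) = 2*(-153) = -306)
n + D(√(-29 - 30)) = -306 - 8*(-29 - 30)^(¾) = -306 - 8*(-59)^(¾) = -306 - 8*59^(¾)*I^(3/2)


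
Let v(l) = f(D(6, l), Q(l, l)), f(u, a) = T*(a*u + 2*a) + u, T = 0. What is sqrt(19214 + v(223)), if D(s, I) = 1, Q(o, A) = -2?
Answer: 3*sqrt(2135) ≈ 138.62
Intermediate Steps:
f(u, a) = u (f(u, a) = 0*(a*u + 2*a) + u = 0*(2*a + a*u) + u = 0 + u = u)
v(l) = 1
sqrt(19214 + v(223)) = sqrt(19214 + 1) = sqrt(19215) = 3*sqrt(2135)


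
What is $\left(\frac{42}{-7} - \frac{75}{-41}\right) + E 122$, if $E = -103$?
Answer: $- \frac{515377}{41} \approx -12570.0$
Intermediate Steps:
$\left(\frac{42}{-7} - \frac{75}{-41}\right) + E 122 = \left(\frac{42}{-7} - \frac{75}{-41}\right) - 12566 = \left(42 \left(- \frac{1}{7}\right) - - \frac{75}{41}\right) - 12566 = \left(-6 + \frac{75}{41}\right) - 12566 = - \frac{171}{41} - 12566 = - \frac{515377}{41}$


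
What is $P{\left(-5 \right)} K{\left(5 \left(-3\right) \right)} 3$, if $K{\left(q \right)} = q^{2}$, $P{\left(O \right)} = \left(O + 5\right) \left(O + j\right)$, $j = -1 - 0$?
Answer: $0$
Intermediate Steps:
$j = -1$ ($j = -1 + 0 = -1$)
$P{\left(O \right)} = \left(-1 + O\right) \left(5 + O\right)$ ($P{\left(O \right)} = \left(O + 5\right) \left(O - 1\right) = \left(5 + O\right) \left(-1 + O\right) = \left(-1 + O\right) \left(5 + O\right)$)
$P{\left(-5 \right)} K{\left(5 \left(-3\right) \right)} 3 = \left(-5 + \left(-5\right)^{2} + 4 \left(-5\right)\right) \left(5 \left(-3\right)\right)^{2} \cdot 3 = \left(-5 + 25 - 20\right) \left(-15\right)^{2} \cdot 3 = 0 \cdot 225 \cdot 3 = 0 \cdot 3 = 0$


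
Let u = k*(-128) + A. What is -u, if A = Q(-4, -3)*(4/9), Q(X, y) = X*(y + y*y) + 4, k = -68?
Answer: -78256/9 ≈ -8695.1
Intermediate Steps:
Q(X, y) = 4 + X*(y + y**2) (Q(X, y) = X*(y + y**2) + 4 = 4 + X*(y + y**2))
A = -80/9 (A = (4 - 4*(-3) - 4*(-3)**2)*(4/9) = (4 + 12 - 4*9)*(4*(1/9)) = (4 + 12 - 36)*(4/9) = -20*4/9 = -80/9 ≈ -8.8889)
u = 78256/9 (u = -68*(-128) - 80/9 = 8704 - 80/9 = 78256/9 ≈ 8695.1)
-u = -1*78256/9 = -78256/9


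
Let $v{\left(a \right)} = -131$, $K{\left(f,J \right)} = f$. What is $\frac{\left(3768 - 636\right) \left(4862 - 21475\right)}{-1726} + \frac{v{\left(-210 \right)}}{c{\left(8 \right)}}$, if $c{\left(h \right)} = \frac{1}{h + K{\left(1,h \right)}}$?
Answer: $\frac{24998481}{863} \approx 28967.0$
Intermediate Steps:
$c{\left(h \right)} = \frac{1}{1 + h}$ ($c{\left(h \right)} = \frac{1}{h + 1} = \frac{1}{1 + h}$)
$\frac{\left(3768 - 636\right) \left(4862 - 21475\right)}{-1726} + \frac{v{\left(-210 \right)}}{c{\left(8 \right)}} = \frac{\left(3768 - 636\right) \left(4862 - 21475\right)}{-1726} - \frac{131}{\frac{1}{1 + 8}} = 3132 \left(-16613\right) \left(- \frac{1}{1726}\right) - \frac{131}{\frac{1}{9}} = \left(-52031916\right) \left(- \frac{1}{1726}\right) - 131 \frac{1}{\frac{1}{9}} = \frac{26015958}{863} - 1179 = \frac{24998481}{863}$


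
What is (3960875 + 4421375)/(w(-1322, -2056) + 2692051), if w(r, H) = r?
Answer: 8382250/2690729 ≈ 3.1152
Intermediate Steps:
(3960875 + 4421375)/(w(-1322, -2056) + 2692051) = (3960875 + 4421375)/(-1322 + 2692051) = 8382250/2690729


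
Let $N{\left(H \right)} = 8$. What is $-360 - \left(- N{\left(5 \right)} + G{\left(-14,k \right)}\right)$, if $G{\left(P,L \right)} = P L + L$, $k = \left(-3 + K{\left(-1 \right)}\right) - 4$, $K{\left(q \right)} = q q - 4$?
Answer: $-482$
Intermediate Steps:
$K{\left(q \right)} = -4 + q^{2}$ ($K{\left(q \right)} = q^{2} - 4 = -4 + q^{2}$)
$k = -10$ ($k = \left(-3 - \left(4 - \left(-1\right)^{2}\right)\right) - 4 = \left(-3 + \left(-4 + 1\right)\right) - 4 = \left(-3 - 3\right) - 4 = -6 - 4 = -10$)
$G{\left(P,L \right)} = L + L P$ ($G{\left(P,L \right)} = L P + L = L + L P$)
$-360 - \left(- N{\left(5 \right)} + G{\left(-14,k \right)}\right) = -360 + \left(8 - - 10 \left(1 - 14\right)\right) = -360 + \left(8 - \left(-10\right) \left(-13\right)\right) = -360 + \left(8 - 130\right) = -360 - 122 = -482$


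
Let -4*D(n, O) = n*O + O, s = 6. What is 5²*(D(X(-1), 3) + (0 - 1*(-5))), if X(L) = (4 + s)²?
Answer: -7075/4 ≈ -1768.8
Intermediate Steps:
X(L) = 100 (X(L) = (4 + 6)² = 10² = 100)
D(n, O) = -O/4 - O*n/4 (D(n, O) = -(n*O + O)/4 = -(O*n + O)/4 = -(O + O*n)/4 = -O/4 - O*n/4)
5²*(D(X(-1), 3) + (0 - 1*(-5))) = 5²*(-¼*3*(1 + 100) + (0 - 1*(-5))) = 25*(-¼*3*101 + (0 + 5)) = 25*(-303/4 + 5) = 25*(-283/4) = -7075/4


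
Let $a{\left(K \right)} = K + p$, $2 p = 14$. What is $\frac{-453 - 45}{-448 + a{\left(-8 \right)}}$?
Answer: $\frac{498}{449} \approx 1.1091$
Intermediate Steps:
$p = 7$ ($p = \frac{1}{2} \cdot 14 = 7$)
$a{\left(K \right)} = 7 + K$ ($a{\left(K \right)} = K + 7 = 7 + K$)
$\frac{-453 - 45}{-448 + a{\left(-8 \right)}} = \frac{-453 - 45}{-448 + \left(7 - 8\right)} = - \frac{498}{-448 - 1} = - \frac{498}{-449} = \left(-498\right) \left(- \frac{1}{449}\right) = \frac{498}{449}$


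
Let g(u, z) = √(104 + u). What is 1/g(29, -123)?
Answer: √133/133 ≈ 0.086711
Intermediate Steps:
1/g(29, -123) = 1/(√(104 + 29)) = 1/(√133) = √133/133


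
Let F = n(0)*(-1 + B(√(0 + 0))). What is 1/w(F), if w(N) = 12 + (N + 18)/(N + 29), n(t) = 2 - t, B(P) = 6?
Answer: 39/496 ≈ 0.078629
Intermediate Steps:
F = 10 (F = (2 - 1*0)*(-1 + 6) = (2 + 0)*5 = 2*5 = 10)
w(N) = 12 + (18 + N)/(29 + N)
1/w(F) = 1/((366 + 13*10)/(29 + 10)) = 1/((366 + 130)/39) = 1/((1/39)*496) = 1/(496/39) = 39/496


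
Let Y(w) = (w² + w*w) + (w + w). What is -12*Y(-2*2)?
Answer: -288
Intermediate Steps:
Y(w) = 2*w + 2*w² (Y(w) = (w² + w²) + 2*w = 2*w² + 2*w = 2*w + 2*w²)
-12*Y(-2*2) = -24*(-2*2)*(1 - 2*2) = -24*(-4)*(1 - 4) = -24*(-4)*(-3) = -12*24 = -288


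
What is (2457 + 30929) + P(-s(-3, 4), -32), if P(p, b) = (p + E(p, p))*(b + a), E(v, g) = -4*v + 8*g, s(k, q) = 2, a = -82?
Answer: 34526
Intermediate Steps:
P(p, b) = 5*p*(-82 + b) (P(p, b) = (p + (-4*p + 8*p))*(b - 82) = (p + 4*p)*(-82 + b) = (5*p)*(-82 + b) = 5*p*(-82 + b))
(2457 + 30929) + P(-s(-3, 4), -32) = (2457 + 30929) + 5*(-1*2)*(-82 - 32) = 33386 + 5*(-2)*(-114) = 33386 + 1140 = 34526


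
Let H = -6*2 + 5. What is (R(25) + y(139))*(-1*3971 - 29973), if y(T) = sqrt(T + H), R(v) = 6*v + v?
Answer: -5940200 - 67888*sqrt(33) ≈ -6.3302e+6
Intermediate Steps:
R(v) = 7*v
H = -7 (H = -12 + 5 = -7)
y(T) = sqrt(-7 + T) (y(T) = sqrt(T - 7) = sqrt(-7 + T))
(R(25) + y(139))*(-1*3971 - 29973) = (7*25 + sqrt(-7 + 139))*(-1*3971 - 29973) = (175 + sqrt(132))*(-3971 - 29973) = (175 + 2*sqrt(33))*(-33944) = -5940200 - 67888*sqrt(33)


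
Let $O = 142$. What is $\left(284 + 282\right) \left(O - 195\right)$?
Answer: $-29998$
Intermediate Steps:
$\left(284 + 282\right) \left(O - 195\right) = \left(284 + 282\right) \left(142 - 195\right) = 566 \left(-53\right) = -29998$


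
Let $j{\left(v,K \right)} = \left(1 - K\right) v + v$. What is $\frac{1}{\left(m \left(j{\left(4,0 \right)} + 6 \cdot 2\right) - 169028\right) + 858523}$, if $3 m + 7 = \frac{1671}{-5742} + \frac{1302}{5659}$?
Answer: $\frac{16246989}{11201452887385} \approx 1.4504 \cdot 10^{-6}$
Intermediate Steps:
$j{\left(v,K \right)} = v + v \left(1 - K\right)$ ($j{\left(v,K \right)} = v \left(1 - K\right) + v = v + v \left(1 - K\right)$)
$m = - \frac{76479317}{32493978}$ ($m = - \frac{7}{3} + \frac{\frac{1671}{-5742} + \frac{1302}{5659}}{3} = - \frac{7}{3} + \frac{1671 \left(- \frac{1}{5742}\right) + 1302 \cdot \frac{1}{5659}}{3} = - \frac{7}{3} + \frac{- \frac{557}{1914} + \frac{1302}{5659}}{3} = - \frac{7}{3} + \frac{1}{3} \left(- \frac{660035}{10831326}\right) = - \frac{7}{3} - \frac{660035}{32493978} = - \frac{76479317}{32493978} \approx -2.3536$)
$\frac{1}{\left(m \left(j{\left(4,0 \right)} + 6 \cdot 2\right) - 169028\right) + 858523} = \frac{1}{\left(- \frac{76479317 \left(4 \left(2 - 0\right) + 6 \cdot 2\right)}{32493978} - 169028\right) + 858523} = \frac{1}{\left(- \frac{76479317 \left(4 \left(2 + 0\right) + 12\right)}{32493978} - 169028\right) + 858523} = \frac{1}{\left(- \frac{76479317 \left(4 \cdot 2 + 12\right)}{32493978} - 169028\right) + 858523} = \frac{1}{\left(- \frac{76479317 \left(8 + 12\right)}{32493978} - 169028\right) + 858523} = \frac{1}{\left(\left(- \frac{76479317}{32493978}\right) 20 - 169028\right) + 858523} = \frac{1}{\left(- \frac{764793170}{16246989} - 169028\right) + 858523} = \frac{1}{- \frac{2746960849862}{16246989} + 858523} = \frac{1}{\frac{11201452887385}{16246989}} = \frac{16246989}{11201452887385}$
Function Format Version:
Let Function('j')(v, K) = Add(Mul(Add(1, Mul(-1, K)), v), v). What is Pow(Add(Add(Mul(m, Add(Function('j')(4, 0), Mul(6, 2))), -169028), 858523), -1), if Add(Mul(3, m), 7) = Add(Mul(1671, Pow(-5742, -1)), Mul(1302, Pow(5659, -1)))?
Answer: Rational(16246989, 11201452887385) ≈ 1.4504e-6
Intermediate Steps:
Function('j')(v, K) = Add(v, Mul(v, Add(1, Mul(-1, K)))) (Function('j')(v, K) = Add(Mul(v, Add(1, Mul(-1, K))), v) = Add(v, Mul(v, Add(1, Mul(-1, K)))))
m = Rational(-76479317, 32493978) (m = Add(Rational(-7, 3), Mul(Rational(1, 3), Add(Mul(1671, Pow(-5742, -1)), Mul(1302, Pow(5659, -1))))) = Add(Rational(-7, 3), Mul(Rational(1, 3), Add(Mul(1671, Rational(-1, 5742)), Mul(1302, Rational(1, 5659))))) = Add(Rational(-7, 3), Mul(Rational(1, 3), Add(Rational(-557, 1914), Rational(1302, 5659)))) = Add(Rational(-7, 3), Mul(Rational(1, 3), Rational(-660035, 10831326))) = Add(Rational(-7, 3), Rational(-660035, 32493978)) = Rational(-76479317, 32493978) ≈ -2.3536)
Pow(Add(Add(Mul(m, Add(Function('j')(4, 0), Mul(6, 2))), -169028), 858523), -1) = Pow(Add(Add(Mul(Rational(-76479317, 32493978), Add(Mul(4, Add(2, Mul(-1, 0))), Mul(6, 2))), -169028), 858523), -1) = Pow(Add(Add(Mul(Rational(-76479317, 32493978), Add(Mul(4, Add(2, 0)), 12)), -169028), 858523), -1) = Pow(Add(Add(Mul(Rational(-76479317, 32493978), Add(Mul(4, 2), 12)), -169028), 858523), -1) = Pow(Add(Add(Mul(Rational(-76479317, 32493978), Add(8, 12)), -169028), 858523), -1) = Pow(Add(Add(Mul(Rational(-76479317, 32493978), 20), -169028), 858523), -1) = Pow(Add(Add(Rational(-764793170, 16246989), -169028), 858523), -1) = Pow(Add(Rational(-2746960849862, 16246989), 858523), -1) = Pow(Rational(11201452887385, 16246989), -1) = Rational(16246989, 11201452887385)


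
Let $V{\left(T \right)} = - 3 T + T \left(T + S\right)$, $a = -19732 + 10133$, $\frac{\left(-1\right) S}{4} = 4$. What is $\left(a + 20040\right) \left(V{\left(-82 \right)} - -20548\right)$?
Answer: $301014030$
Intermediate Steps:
$S = -16$ ($S = \left(-4\right) 4 = -16$)
$a = -9599$
$V{\left(T \right)} = - 3 T + T \left(-16 + T\right)$ ($V{\left(T \right)} = - 3 T + T \left(T - 16\right) = - 3 T + T \left(-16 + T\right)$)
$\left(a + 20040\right) \left(V{\left(-82 \right)} - -20548\right) = \left(-9599 + 20040\right) \left(- 82 \left(-19 - 82\right) - -20548\right) = 10441 \left(\left(-82\right) \left(-101\right) + 20548\right) = 10441 \left(8282 + 20548\right) = 10441 \cdot 28830 = 301014030$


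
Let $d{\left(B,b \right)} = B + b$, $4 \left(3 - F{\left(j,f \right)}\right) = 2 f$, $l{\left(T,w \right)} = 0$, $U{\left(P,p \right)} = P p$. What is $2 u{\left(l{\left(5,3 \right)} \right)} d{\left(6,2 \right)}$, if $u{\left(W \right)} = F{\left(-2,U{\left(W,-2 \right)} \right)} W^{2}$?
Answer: $0$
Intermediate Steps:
$F{\left(j,f \right)} = 3 - \frac{f}{2}$ ($F{\left(j,f \right)} = 3 - \frac{2 f}{4} = 3 - \frac{f}{2}$)
$u{\left(W \right)} = W^{2} \left(3 + W\right)$ ($u{\left(W \right)} = \left(3 - \frac{W \left(-2\right)}{2}\right) W^{2} = \left(3 - \frac{\left(-2\right) W}{2}\right) W^{2} = \left(3 + W\right) W^{2} = W^{2} \left(3 + W\right)$)
$2 u{\left(l{\left(5,3 \right)} \right)} d{\left(6,2 \right)} = 2 \cdot 0^{2} \left(3 + 0\right) \left(6 + 2\right) = 2 \cdot 0 \cdot 3 \cdot 8 = 2 \cdot 0 \cdot 8 = 0 \cdot 8 = 0$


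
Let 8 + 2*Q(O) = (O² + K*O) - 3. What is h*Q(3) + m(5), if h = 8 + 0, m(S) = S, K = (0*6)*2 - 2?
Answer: -27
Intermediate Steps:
K = -2 (K = 0*2 - 2 = 0 - 2 = -2)
Q(O) = -11/2 + O²/2 - O (Q(O) = -4 + ((O² - 2*O) - 3)/2 = -4 + (-3 + O² - 2*O)/2 = -4 + (-3/2 + O²/2 - O) = -11/2 + O²/2 - O)
h = 8
h*Q(3) + m(5) = 8*(-11/2 + (½)*3² - 1*3) + 5 = 8*(-11/2 + (½)*9 - 3) + 5 = 8*(-11/2 + 9/2 - 3) + 5 = 8*(-4) + 5 = -32 + 5 = -27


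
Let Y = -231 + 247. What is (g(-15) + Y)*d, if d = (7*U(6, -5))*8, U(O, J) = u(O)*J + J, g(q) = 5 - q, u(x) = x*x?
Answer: -372960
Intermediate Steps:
u(x) = x²
U(O, J) = J + J*O² (U(O, J) = O²*J + J = J*O² + J = J + J*O²)
Y = 16
d = -10360 (d = (7*(-5*(1 + 6²)))*8 = (7*(-5*(1 + 36)))*8 = (7*(-5*37))*8 = (7*(-185))*8 = -1295*8 = -10360)
(g(-15) + Y)*d = ((5 - 1*(-15)) + 16)*(-10360) = ((5 + 15) + 16)*(-10360) = (20 + 16)*(-10360) = 36*(-10360) = -372960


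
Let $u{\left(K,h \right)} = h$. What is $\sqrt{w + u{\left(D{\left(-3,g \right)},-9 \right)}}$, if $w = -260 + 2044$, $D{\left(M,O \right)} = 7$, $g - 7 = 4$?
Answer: $5 \sqrt{71} \approx 42.131$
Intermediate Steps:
$g = 11$ ($g = 7 + 4 = 11$)
$w = 1784$
$\sqrt{w + u{\left(D{\left(-3,g \right)},-9 \right)}} = \sqrt{1784 - 9} = \sqrt{1775} = 5 \sqrt{71}$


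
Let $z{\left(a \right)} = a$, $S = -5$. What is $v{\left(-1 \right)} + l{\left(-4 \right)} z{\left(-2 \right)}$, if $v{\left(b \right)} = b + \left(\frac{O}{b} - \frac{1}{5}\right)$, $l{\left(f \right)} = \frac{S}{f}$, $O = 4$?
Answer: $- \frac{77}{10} \approx -7.7$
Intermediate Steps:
$l{\left(f \right)} = - \frac{5}{f}$
$v{\left(b \right)} = - \frac{1}{5} + b + \frac{4}{b}$ ($v{\left(b \right)} = b + \left(\frac{4}{b} - \frac{1}{5}\right) = b - \left(\frac{1}{5} - \frac{4}{b}\right) = - \frac{1}{5} + b + \frac{4}{b}$)
$v{\left(-1 \right)} + l{\left(-4 \right)} z{\left(-2 \right)} = \left(- \frac{1}{5} - 1 + \frac{4}{-1}\right) + - \frac{5}{-4} \left(-2\right) = \left(- \frac{1}{5} - 1 + 4 \left(-1\right)\right) + \left(-5\right) \left(- \frac{1}{4}\right) \left(-2\right) = \left(- \frac{1}{5} - 1 - 4\right) + \frac{5}{4} \left(-2\right) = - \frac{26}{5} - \frac{5}{2} = - \frac{77}{10}$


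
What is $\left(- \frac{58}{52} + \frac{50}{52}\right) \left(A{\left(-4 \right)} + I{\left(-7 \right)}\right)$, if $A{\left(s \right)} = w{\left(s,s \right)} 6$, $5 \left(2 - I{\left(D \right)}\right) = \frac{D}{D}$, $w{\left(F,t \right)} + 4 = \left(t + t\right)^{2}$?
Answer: $- \frac{3618}{65} \approx -55.662$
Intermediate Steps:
$w{\left(F,t \right)} = -4 + 4 t^{2}$ ($w{\left(F,t \right)} = -4 + \left(t + t\right)^{2} = -4 + \left(2 t\right)^{2} = -4 + 4 t^{2}$)
$I{\left(D \right)} = \frac{9}{5}$ ($I{\left(D \right)} = 2 - \frac{D \frac{1}{D}}{5} = 2 - \frac{1}{5} = \frac{9}{5}$)
$A{\left(s \right)} = -24 + 24 s^{2}$ ($A{\left(s \right)} = \left(-4 + 4 s^{2}\right) 6 = -24 + 24 s^{2}$)
$\left(- \frac{58}{52} + \frac{50}{52}\right) \left(A{\left(-4 \right)} + I{\left(-7 \right)}\right) = \left(- \frac{58}{52} + \frac{50}{52}\right) \left(\left(-24 + 24 \left(-4\right)^{2}\right) + \frac{9}{5}\right) = \left(\left(-58\right) \frac{1}{52} + 50 \cdot \frac{1}{52}\right) \left(\left(-24 + 24 \cdot 16\right) + \frac{9}{5}\right) = \left(- \frac{29}{26} + \frac{25}{26}\right) \left(\left(-24 + 384\right) + \frac{9}{5}\right) = - \frac{2 \left(360 + \frac{9}{5}\right)}{13} = \left(- \frac{2}{13}\right) \frac{1809}{5} = - \frac{3618}{65}$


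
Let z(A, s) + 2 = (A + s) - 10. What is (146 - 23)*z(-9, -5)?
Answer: -3198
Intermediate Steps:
z(A, s) = -12 + A + s (z(A, s) = -2 + ((A + s) - 10) = -2 + (-10 + A + s) = -12 + A + s)
(146 - 23)*z(-9, -5) = (146 - 23)*(-12 - 9 - 5) = 123*(-26) = -3198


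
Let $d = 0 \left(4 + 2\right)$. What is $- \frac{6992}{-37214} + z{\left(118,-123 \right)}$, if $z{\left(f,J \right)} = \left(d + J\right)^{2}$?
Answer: $\frac{12239513}{809} \approx 15129.0$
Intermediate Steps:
$d = 0$ ($d = 0 \cdot 6 = 0$)
$z{\left(f,J \right)} = J^{2}$ ($z{\left(f,J \right)} = \left(0 + J\right)^{2} = J^{2}$)
$- \frac{6992}{-37214} + z{\left(118,-123 \right)} = - \frac{6992}{-37214} + \left(-123\right)^{2} = \left(-6992\right) \left(- \frac{1}{37214}\right) + 15129 = \frac{152}{809} + 15129 = \frac{12239513}{809}$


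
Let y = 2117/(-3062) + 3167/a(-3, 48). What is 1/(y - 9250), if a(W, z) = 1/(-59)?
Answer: -3062/600469503 ≈ -5.0993e-6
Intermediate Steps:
a(W, z) = -1/59
y = -572146003/3062 (y = 2117/(-3062) + 3167/(-1/59) = 2117*(-1/3062) + 3167*(-59) = -2117/3062 - 186853 = -572146003/3062 ≈ -1.8685e+5)
1/(y - 9250) = 1/(-572146003/3062 - 9250) = 1/(-600469503/3062) = -3062/600469503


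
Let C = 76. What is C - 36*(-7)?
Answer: 328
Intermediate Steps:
C - 36*(-7) = 76 - 36*(-7) = 76 + 252 = 328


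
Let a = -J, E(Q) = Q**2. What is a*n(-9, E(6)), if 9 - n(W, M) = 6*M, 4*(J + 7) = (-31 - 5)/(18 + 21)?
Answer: -19458/13 ≈ -1496.8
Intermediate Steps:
J = -94/13 (J = -7 + ((-31 - 5)/(18 + 21))/4 = -7 + (-36/39)/4 = -7 + (-36*1/39)/4 = -7 + (1/4)*(-12/13) = -7 - 3/13 = -94/13 ≈ -7.2308)
a = 94/13 (a = -1*(-94/13) = 94/13 ≈ 7.2308)
n(W, M) = 9 - 6*M
a*n(-9, E(6)) = 94*(9 - 6*6**2)/13 = 94*(9 - 6*36)/13 = 94*(9 - 216)/13 = (94/13)*(-207) = -19458/13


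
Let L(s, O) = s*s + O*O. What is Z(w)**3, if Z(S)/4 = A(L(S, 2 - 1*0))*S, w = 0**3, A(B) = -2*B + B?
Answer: 0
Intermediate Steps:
L(s, O) = O**2 + s**2 (L(s, O) = s**2 + O**2 = O**2 + s**2)
A(B) = -B
w = 0
Z(S) = 4*S*(-4 - S**2) (Z(S) = 4*((-((2 - 1*0)**2 + S**2))*S) = 4*((-((2 + 0)**2 + S**2))*S) = 4*((-(2**2 + S**2))*S) = 4*((-(4 + S**2))*S) = 4*((-4 - S**2)*S) = 4*(S*(-4 - S**2)) = 4*S*(-4 - S**2))
Z(w)**3 = (-4*0*(4 + 0**2))**3 = (-4*0*(4 + 0))**3 = (-4*0*4)**3 = 0**3 = 0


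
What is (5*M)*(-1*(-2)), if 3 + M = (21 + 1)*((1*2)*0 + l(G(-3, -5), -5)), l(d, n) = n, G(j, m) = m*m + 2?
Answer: -1130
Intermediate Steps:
G(j, m) = 2 + m**2 (G(j, m) = m**2 + 2 = 2 + m**2)
M = -113 (M = -3 + (21 + 1)*((1*2)*0 - 5) = -3 + 22*(2*0 - 5) = -3 + 22*(0 - 5) = -3 + 22*(-5) = -3 - 110 = -113)
(5*M)*(-1*(-2)) = (5*(-113))*(-1*(-2)) = -565*2 = -1130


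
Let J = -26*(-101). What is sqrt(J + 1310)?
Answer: 4*sqrt(246) ≈ 62.738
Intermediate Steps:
J = 2626
sqrt(J + 1310) = sqrt(2626 + 1310) = sqrt(3936) = 4*sqrt(246)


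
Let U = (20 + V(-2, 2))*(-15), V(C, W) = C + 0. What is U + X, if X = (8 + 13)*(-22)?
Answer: -732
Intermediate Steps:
V(C, W) = C
X = -462 (X = 21*(-22) = -462)
U = -270 (U = (20 - 2)*(-15) = 18*(-15) = -270)
U + X = -270 - 462 = -732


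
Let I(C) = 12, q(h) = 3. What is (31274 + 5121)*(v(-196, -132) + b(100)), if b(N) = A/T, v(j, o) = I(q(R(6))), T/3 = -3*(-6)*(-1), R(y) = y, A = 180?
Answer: 946270/3 ≈ 3.1542e+5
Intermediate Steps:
T = -54 (T = 3*(-3*(-6)*(-1)) = 3*(18*(-1)) = 3*(-18) = -54)
v(j, o) = 12
b(N) = -10/3 (b(N) = 180/(-54) = 180*(-1/54) = -10/3)
(31274 + 5121)*(v(-196, -132) + b(100)) = (31274 + 5121)*(12 - 10/3) = 36395*(26/3) = 946270/3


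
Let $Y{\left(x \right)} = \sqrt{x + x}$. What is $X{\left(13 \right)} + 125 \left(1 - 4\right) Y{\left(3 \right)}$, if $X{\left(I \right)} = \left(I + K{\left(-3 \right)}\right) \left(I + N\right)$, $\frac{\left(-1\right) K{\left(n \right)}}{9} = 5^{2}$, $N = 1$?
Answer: $-2968 - 375 \sqrt{6} \approx -3886.6$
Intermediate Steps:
$K{\left(n \right)} = -225$ ($K{\left(n \right)} = - 9 \cdot 5^{2} = \left(-9\right) 25 = -225$)
$Y{\left(x \right)} = \sqrt{2} \sqrt{x}$ ($Y{\left(x \right)} = \sqrt{2 x} = \sqrt{2} \sqrt{x}$)
$X{\left(I \right)} = \left(1 + I\right) \left(-225 + I\right)$ ($X{\left(I \right)} = \left(I - 225\right) \left(I + 1\right) = \left(-225 + I\right) \left(1 + I\right) = \left(1 + I\right) \left(-225 + I\right)$)
$X{\left(13 \right)} + 125 \left(1 - 4\right) Y{\left(3 \right)} = \left(-225 + 13^{2} - 2912\right) + 125 \left(1 - 4\right) \sqrt{2} \sqrt{3} = \left(-225 + 169 - 2912\right) + 125 \left(- 3 \sqrt{6}\right) = -2968 - 375 \sqrt{6}$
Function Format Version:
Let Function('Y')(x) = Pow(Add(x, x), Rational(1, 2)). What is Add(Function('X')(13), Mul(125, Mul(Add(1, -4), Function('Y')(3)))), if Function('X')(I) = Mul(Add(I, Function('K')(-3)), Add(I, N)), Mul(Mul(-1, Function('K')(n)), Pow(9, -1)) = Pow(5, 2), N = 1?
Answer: Add(-2968, Mul(-375, Pow(6, Rational(1, 2)))) ≈ -3886.6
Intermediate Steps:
Function('K')(n) = -225 (Function('K')(n) = Mul(-9, Pow(5, 2)) = Mul(-9, 25) = -225)
Function('Y')(x) = Mul(Pow(2, Rational(1, 2)), Pow(x, Rational(1, 2))) (Function('Y')(x) = Pow(Mul(2, x), Rational(1, 2)) = Mul(Pow(2, Rational(1, 2)), Pow(x, Rational(1, 2))))
Function('X')(I) = Mul(Add(1, I), Add(-225, I)) (Function('X')(I) = Mul(Add(I, -225), Add(I, 1)) = Mul(Add(-225, I), Add(1, I)) = Mul(Add(1, I), Add(-225, I)))
Add(Function('X')(13), Mul(125, Mul(Add(1, -4), Function('Y')(3)))) = Add(Add(-225, Pow(13, 2), Mul(-224, 13)), Mul(125, Mul(Add(1, -4), Mul(Pow(2, Rational(1, 2)), Pow(3, Rational(1, 2)))))) = Add(Add(-225, 169, -2912), Mul(125, Mul(-3, Pow(6, Rational(1, 2))))) = Add(-2968, Mul(-375, Pow(6, Rational(1, 2))))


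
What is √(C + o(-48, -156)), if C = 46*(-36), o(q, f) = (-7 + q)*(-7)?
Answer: I*√1271 ≈ 35.651*I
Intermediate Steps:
o(q, f) = 49 - 7*q
C = -1656
√(C + o(-48, -156)) = √(-1656 + (49 - 7*(-48))) = √(-1656 + (49 + 336)) = √(-1656 + 385) = √(-1271) = I*√1271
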